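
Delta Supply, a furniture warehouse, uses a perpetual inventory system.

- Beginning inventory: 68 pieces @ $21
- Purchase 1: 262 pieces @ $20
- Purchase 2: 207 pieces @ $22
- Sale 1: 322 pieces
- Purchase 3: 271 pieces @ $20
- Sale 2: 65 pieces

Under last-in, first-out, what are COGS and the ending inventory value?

Sale 1 (322) [LIFO — newest first]: 207 @ $22 + 115 @ $20 = $6,854
Sale 2 (65) [LIFO — newest first]: 65 @ $20 = $1,300
Total COGS = $6,854 + $1,300 = $8,154
Ending inventory: 68 @ $21 + 147 @ $20 + 206 @ $20 = $8,488

COGS = $8,154; ending inventory = $8,488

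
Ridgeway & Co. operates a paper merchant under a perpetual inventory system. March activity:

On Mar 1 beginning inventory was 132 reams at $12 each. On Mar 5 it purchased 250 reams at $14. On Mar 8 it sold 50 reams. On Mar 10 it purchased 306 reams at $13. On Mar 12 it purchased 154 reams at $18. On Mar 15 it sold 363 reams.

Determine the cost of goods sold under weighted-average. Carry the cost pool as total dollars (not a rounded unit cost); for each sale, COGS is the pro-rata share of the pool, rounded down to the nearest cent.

After Mar 1: 132 on hand, pool $1,584.00 (≈ $12.0000 each)
After Mar 5: 382 on hand, pool $5,084.00 (≈ $13.3089 each)
Mar 8, sell 50: 50/382 × $5,084.00 → $665.44
After Mar 10: 638 on hand, pool $8,396.56 (≈ $13.1608 each)
After Mar 12: 792 on hand, pool $11,168.56 (≈ $14.1017 each)
Mar 15, sell 363: 363/792 × $11,168.56 → $5,118.92
Total COGS = $665.44 + $5,118.92 = $5,784.36
Ending inventory (cost pool remaining) = $6,049.64

COGS = $5,784.36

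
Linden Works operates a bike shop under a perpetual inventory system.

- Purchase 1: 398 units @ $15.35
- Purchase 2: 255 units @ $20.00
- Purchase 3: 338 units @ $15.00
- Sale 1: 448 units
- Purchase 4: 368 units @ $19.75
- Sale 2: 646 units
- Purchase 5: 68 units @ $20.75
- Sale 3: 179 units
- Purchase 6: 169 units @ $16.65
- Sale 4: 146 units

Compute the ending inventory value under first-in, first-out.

Sale 1 (448) [FIFO — oldest first]: 398 @ $15.35 + 50 @ $20.00 = $7,109.30
Sale 2 (646) [FIFO — oldest first]: 205 @ $20.00 + 338 @ $15.00 + 103 @ $19.75 = $11,204.25
Sale 3 (179) [FIFO — oldest first]: 179 @ $19.75 = $3,535.25
Sale 4 (146) [FIFO — oldest first]: 86 @ $19.75 + 60 @ $20.75 = $2,943.50
Total COGS = $7,109.30 + $11,204.25 + $3,535.25 + $2,943.50 = $24,792.30
Ending inventory: 8 @ $20.75 + 169 @ $16.65 = $2,979.85
Check: goods available $27,772.15 = COGS $24,792.30 + ending $2,979.85

Ending inventory = $2,979.85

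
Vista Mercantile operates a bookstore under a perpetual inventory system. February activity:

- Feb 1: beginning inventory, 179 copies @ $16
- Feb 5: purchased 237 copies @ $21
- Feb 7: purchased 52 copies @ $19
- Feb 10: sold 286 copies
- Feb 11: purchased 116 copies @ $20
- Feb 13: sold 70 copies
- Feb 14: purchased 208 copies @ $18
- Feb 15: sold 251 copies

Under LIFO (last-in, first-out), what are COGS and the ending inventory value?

Feb 10, 286 sold [LIFO — newest first]: 52 @ $19 + 234 @ $21 = $5,902
Feb 13, 70 sold [LIFO — newest first]: 70 @ $20 = $1,400
Feb 15, 251 sold [LIFO — newest first]: 208 @ $18 + 43 @ $20 = $4,604
Total COGS = $5,902 + $1,400 + $4,604 = $11,906
Ending inventory: 179 @ $16 + 3 @ $21 + 3 @ $20 = $2,987
Check: goods available $14,893 = COGS $11,906 + ending $2,987

COGS = $11,906; ending inventory = $2,987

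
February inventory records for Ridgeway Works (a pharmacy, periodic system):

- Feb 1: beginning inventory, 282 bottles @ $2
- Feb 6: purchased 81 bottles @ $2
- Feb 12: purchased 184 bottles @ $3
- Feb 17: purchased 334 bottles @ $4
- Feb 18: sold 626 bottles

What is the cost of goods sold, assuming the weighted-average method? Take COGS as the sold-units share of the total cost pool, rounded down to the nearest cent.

Feb 18, sell 626: 626/881 × $2,614.00 → $1,857.39
Ending inventory (cost pool remaining) = $756.61

COGS = $1,857.39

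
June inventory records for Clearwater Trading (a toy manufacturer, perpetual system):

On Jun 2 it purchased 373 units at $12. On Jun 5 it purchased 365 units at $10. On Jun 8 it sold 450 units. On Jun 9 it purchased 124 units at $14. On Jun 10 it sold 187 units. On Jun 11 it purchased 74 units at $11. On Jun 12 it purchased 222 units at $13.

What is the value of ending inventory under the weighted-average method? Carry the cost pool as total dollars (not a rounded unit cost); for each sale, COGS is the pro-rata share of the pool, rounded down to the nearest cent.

After Jun 2: 373 on hand, pool $4,476.00 (≈ $12.0000 each)
After Jun 5: 738 on hand, pool $8,126.00 (≈ $11.0108 each)
Jun 8, sell 450: 450/738 × $8,126.00 → $4,954.87
After Jun 9: 412 on hand, pool $4,907.13 (≈ $11.9105 each)
Jun 10, sell 187: 187/412 × $4,907.13 → $2,227.26
After Jun 11: 299 on hand, pool $3,493.87 (≈ $11.6852 each)
After Jun 12: 521 on hand, pool $6,379.87 (≈ $12.2454 each)
Total COGS = $4,954.87 + $2,227.26 = $7,182.13
Ending inventory (cost pool remaining) = $6,379.87

Ending inventory = $6,379.87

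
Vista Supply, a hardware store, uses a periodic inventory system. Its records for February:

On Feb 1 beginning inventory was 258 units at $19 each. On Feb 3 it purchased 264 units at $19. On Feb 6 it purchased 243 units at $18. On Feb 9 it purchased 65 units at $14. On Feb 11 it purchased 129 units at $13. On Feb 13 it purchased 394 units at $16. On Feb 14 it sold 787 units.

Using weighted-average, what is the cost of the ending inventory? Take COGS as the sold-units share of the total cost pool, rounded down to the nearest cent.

Ending inventory = $9,698.14

Feb 14, sell 787: 787/1353 × $23,183.00 → $13,484.86
Ending inventory (cost pool remaining) = $9,698.14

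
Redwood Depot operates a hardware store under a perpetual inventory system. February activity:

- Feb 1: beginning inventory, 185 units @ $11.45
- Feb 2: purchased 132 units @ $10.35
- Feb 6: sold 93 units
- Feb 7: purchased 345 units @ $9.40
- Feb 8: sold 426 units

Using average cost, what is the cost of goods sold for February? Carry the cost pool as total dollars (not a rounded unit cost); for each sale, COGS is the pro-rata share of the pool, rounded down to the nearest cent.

COGS = $5,293.62

After Feb 1: 185 on hand, pool $2,118.25 (≈ $11.4500 each)
After Feb 2: 317 on hand, pool $3,484.45 (≈ $10.9920 each)
Feb 6, sell 93: 93/317 × $3,484.45 → $1,022.25
After Feb 7: 569 on hand, pool $5,705.20 (≈ $10.0267 each)
Feb 8, sell 426: 426/569 × $5,705.20 → $4,271.37
Total COGS = $1,022.25 + $4,271.37 = $5,293.62
Ending inventory (cost pool remaining) = $1,433.83
Check: goods available $6,727.45 = COGS $5,293.62 + ending $1,433.83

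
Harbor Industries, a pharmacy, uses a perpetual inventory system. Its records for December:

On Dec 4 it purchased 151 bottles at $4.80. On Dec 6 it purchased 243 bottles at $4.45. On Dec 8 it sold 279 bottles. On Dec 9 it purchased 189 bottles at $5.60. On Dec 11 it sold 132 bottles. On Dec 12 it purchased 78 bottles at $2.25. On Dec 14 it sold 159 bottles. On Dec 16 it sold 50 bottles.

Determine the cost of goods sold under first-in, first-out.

COGS = $2,947.80

Dec 8, 279 sold [FIFO — oldest first]: 151 @ $4.80 + 128 @ $4.45 = $1,294.40
Dec 11, 132 sold [FIFO — oldest first]: 115 @ $4.45 + 17 @ $5.60 = $606.95
Dec 14, 159 sold [FIFO — oldest first]: 159 @ $5.60 = $890.40
Dec 16, 50 sold [FIFO — oldest first]: 13 @ $5.60 + 37 @ $2.25 = $156.05
Total COGS = $1,294.40 + $606.95 + $890.40 + $156.05 = $2,947.80
Ending inventory: 41 @ $2.25 = $92.25
Check: goods available $3,040.05 = COGS $2,947.80 + ending $92.25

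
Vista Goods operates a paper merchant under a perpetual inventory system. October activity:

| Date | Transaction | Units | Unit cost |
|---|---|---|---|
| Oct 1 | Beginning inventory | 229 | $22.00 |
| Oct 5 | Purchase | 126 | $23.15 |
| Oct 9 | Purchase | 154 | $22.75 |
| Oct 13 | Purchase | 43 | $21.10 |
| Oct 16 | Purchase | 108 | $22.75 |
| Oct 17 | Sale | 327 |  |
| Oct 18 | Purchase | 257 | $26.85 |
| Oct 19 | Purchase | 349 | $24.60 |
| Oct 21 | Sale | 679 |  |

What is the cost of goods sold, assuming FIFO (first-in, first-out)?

COGS = $23,912.55

Oct 17, 327 sold [FIFO — oldest first]: 229 @ $22.00 + 98 @ $23.15 = $7,306.70
Oct 21, 679 sold [FIFO — oldest first]: 28 @ $23.15 + 154 @ $22.75 + 43 @ $21.10 + 108 @ $22.75 + 257 @ $26.85 + 89 @ $24.60 = $16,605.85
Total COGS = $7,306.70 + $16,605.85 = $23,912.55
Ending inventory: 260 @ $24.60 = $6,396.00
Check: goods available $30,308.55 = COGS $23,912.55 + ending $6,396.00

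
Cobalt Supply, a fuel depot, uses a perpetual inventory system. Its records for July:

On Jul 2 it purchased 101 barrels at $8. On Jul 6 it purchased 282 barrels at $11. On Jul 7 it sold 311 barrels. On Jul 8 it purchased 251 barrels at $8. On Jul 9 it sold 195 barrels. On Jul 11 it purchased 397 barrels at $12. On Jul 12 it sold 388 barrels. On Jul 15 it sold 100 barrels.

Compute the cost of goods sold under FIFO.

Jul 7, 311 sold [FIFO — oldest first]: 101 @ $8 + 210 @ $11 = $3,118
Jul 9, 195 sold [FIFO — oldest first]: 72 @ $11 + 123 @ $8 = $1,776
Jul 12, 388 sold [FIFO — oldest first]: 128 @ $8 + 260 @ $12 = $4,144
Jul 15, 100 sold [FIFO — oldest first]: 100 @ $12 = $1,200
Total COGS = $3,118 + $1,776 + $4,144 + $1,200 = $10,238
Ending inventory: 37 @ $12 = $444
Check: goods available $10,682 = COGS $10,238 + ending $444

COGS = $10,238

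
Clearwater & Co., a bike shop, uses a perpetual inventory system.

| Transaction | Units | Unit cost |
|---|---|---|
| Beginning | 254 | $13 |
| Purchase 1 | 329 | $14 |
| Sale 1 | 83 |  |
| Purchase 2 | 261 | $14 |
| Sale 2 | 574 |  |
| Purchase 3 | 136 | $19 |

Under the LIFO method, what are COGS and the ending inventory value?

Sale 1 (83) [LIFO — newest first]: 83 @ $14 = $1,162
Sale 2 (574) [LIFO — newest first]: 261 @ $14 + 246 @ $14 + 67 @ $13 = $7,969
Total COGS = $1,162 + $7,969 = $9,131
Ending inventory: 187 @ $13 + 136 @ $19 = $5,015
Check: goods available $14,146 = COGS $9,131 + ending $5,015

COGS = $9,131; ending inventory = $5,015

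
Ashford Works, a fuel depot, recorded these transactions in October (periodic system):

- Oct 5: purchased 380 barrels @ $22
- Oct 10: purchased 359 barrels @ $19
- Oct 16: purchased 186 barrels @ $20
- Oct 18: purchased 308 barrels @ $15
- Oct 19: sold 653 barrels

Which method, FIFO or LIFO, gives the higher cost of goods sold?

FIFO

FIFO COGS: 380 @ $22 + 273 @ $19 = $13,547
LIFO COGS: 308 @ $15 + 186 @ $20 + 159 @ $19 = $11,361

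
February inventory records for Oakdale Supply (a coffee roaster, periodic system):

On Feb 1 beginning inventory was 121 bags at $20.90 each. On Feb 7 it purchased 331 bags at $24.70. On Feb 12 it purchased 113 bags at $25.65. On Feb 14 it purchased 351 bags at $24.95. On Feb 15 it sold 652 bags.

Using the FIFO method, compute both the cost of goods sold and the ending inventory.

COGS = $15,773.70; ending inventory = $6,586.80

Feb 15, 652 sold [FIFO — oldest first]: 121 @ $20.90 + 331 @ $24.70 + 113 @ $25.65 + 87 @ $24.95 = $15,773.70
Ending inventory: 264 @ $24.95 = $6,586.80
Check: goods available $22,360.50 = COGS $15,773.70 + ending $6,586.80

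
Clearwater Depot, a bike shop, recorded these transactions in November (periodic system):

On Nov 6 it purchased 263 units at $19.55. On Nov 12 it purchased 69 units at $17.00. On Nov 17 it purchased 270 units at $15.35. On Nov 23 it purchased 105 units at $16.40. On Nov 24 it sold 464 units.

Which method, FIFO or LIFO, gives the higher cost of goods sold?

FIFO COGS: 263 @ $19.55 + 69 @ $17.00 + 132 @ $15.35 = $8,340.85
LIFO COGS: 105 @ $16.40 + 270 @ $15.35 + 69 @ $17.00 + 20 @ $19.55 = $7,430.50

FIFO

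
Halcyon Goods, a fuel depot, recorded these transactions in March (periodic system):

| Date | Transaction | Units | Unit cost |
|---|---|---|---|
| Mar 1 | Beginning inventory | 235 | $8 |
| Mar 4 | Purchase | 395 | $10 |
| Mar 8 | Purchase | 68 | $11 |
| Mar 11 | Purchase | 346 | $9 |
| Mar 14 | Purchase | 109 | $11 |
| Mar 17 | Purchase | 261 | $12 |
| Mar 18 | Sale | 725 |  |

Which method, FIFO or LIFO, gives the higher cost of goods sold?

FIFO COGS: 235 @ $8 + 395 @ $10 + 68 @ $11 + 27 @ $9 = $6,821
LIFO COGS: 261 @ $12 + 109 @ $11 + 346 @ $9 + 9 @ $11 = $7,544

LIFO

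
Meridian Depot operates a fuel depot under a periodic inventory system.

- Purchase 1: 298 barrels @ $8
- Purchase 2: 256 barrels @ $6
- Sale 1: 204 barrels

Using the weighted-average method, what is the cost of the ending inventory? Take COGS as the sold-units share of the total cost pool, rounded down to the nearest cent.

Ending inventory = $2,476.54

Sale 1, sell 204: 204/554 × $3,920.00 → $1,443.46
Ending inventory (cost pool remaining) = $2,476.54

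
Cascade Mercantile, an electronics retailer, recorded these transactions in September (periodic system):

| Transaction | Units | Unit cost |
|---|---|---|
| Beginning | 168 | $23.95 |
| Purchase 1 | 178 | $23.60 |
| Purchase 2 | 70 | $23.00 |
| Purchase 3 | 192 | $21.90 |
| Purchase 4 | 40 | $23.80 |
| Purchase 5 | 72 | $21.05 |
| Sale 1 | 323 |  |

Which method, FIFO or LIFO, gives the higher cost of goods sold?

FIFO COGS: 168 @ $23.95 + 155 @ $23.60 = $7,681.60
LIFO COGS: 72 @ $21.05 + 40 @ $23.80 + 192 @ $21.90 + 19 @ $23.00 = $7,109.40

FIFO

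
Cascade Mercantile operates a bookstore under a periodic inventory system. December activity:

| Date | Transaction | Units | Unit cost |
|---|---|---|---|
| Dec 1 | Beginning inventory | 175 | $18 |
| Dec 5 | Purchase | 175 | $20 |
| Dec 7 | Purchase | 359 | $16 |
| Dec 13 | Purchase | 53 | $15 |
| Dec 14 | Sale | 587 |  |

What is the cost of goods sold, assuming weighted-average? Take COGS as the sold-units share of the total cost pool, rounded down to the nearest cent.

COGS = $10,160.03

Dec 14, sell 587: 587/762 × $13,189.00 → $10,160.03
Ending inventory (cost pool remaining) = $3,028.97
Check: goods available $13,189.00 = COGS $10,160.03 + ending $3,028.97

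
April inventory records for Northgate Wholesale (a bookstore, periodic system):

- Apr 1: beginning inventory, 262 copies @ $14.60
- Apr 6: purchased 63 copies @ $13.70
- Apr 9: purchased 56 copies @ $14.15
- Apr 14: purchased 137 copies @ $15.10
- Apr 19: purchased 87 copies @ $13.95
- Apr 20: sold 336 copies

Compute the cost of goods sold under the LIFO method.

Apr 20, 336 sold [LIFO — newest first]: 87 @ $13.95 + 137 @ $15.10 + 56 @ $14.15 + 56 @ $13.70 = $4,841.95
Ending inventory: 262 @ $14.60 + 7 @ $13.70 = $3,921.10

COGS = $4,841.95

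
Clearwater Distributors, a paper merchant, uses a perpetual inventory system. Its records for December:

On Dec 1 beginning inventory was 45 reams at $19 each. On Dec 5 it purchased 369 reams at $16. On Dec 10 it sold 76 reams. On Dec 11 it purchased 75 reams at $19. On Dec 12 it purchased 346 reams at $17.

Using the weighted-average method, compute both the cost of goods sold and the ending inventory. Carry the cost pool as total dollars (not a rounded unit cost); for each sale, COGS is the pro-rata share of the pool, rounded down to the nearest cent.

After Dec 1: 45 on hand, pool $855.00 (≈ $19.0000 each)
After Dec 5: 414 on hand, pool $6,759.00 (≈ $16.3261 each)
Dec 10, sell 76: 76/414 × $6,759.00 → $1,240.78
After Dec 11: 413 on hand, pool $6,943.22 (≈ $16.8117 each)
After Dec 12: 759 on hand, pool $12,825.22 (≈ $16.8975 each)
Ending inventory (cost pool remaining) = $12,825.22

COGS = $1,240.78; ending inventory = $12,825.22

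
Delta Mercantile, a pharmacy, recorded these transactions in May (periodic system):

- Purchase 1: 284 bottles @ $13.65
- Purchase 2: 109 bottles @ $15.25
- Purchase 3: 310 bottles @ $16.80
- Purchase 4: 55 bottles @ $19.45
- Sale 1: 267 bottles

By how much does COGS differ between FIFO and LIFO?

FIFO COGS: 267 @ $13.65 = $3,644.55
LIFO COGS: 55 @ $19.45 + 212 @ $16.80 = $4,631.35
Difference = |$3,644.55 − $4,631.35| = $986.80

$986.80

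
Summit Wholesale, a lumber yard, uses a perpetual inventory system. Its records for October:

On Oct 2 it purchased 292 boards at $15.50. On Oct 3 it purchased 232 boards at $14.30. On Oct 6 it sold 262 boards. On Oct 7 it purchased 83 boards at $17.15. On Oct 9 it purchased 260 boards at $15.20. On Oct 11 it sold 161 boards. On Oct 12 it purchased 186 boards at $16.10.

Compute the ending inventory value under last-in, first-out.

Oct 6, 262 sold [LIFO — newest first]: 232 @ $14.30 + 30 @ $15.50 = $3,782.60
Oct 11, 161 sold [LIFO — newest first]: 161 @ $15.20 = $2,447.20
Total COGS = $3,782.60 + $2,447.20 = $6,229.80
Ending inventory: 262 @ $15.50 + 83 @ $17.15 + 99 @ $15.20 + 186 @ $16.10 = $9,983.85

Ending inventory = $9,983.85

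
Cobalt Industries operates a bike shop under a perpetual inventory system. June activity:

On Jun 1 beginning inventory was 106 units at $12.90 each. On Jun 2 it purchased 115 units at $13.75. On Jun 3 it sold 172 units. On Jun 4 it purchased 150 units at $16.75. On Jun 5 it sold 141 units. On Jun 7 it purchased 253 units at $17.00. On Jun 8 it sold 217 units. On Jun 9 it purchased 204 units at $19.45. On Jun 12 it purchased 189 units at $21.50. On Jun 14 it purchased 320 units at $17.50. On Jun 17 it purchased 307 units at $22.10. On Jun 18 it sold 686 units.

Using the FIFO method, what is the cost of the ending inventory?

Ending inventory = $8,902.20

Jun 3, 172 sold [FIFO — oldest first]: 106 @ $12.90 + 66 @ $13.75 = $2,274.90
Jun 5, 141 sold [FIFO — oldest first]: 49 @ $13.75 + 92 @ $16.75 = $2,214.75
Jun 8, 217 sold [FIFO — oldest first]: 58 @ $16.75 + 159 @ $17.00 = $3,674.50
Jun 18, 686 sold [FIFO — oldest first]: 94 @ $17.00 + 204 @ $19.45 + 189 @ $21.50 + 199 @ $17.50 = $13,111.80
Total COGS = $2,274.90 + $2,214.75 + $3,674.50 + $13,111.80 = $21,275.95
Ending inventory: 121 @ $17.50 + 307 @ $22.10 = $8,902.20
Check: goods available $30,178.15 = COGS $21,275.95 + ending $8,902.20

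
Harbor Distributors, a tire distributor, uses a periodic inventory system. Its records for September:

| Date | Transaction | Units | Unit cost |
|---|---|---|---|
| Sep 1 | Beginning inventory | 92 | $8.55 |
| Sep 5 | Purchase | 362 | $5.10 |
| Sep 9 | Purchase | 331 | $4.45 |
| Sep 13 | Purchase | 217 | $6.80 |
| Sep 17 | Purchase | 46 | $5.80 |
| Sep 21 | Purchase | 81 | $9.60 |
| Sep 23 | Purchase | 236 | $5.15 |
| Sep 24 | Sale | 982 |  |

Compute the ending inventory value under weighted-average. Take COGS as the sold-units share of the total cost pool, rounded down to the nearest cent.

Ending inventory = $2,200.12

Sep 24, sell 982: 982/1365 × $7,841.15 → $5,641.03
Ending inventory (cost pool remaining) = $2,200.12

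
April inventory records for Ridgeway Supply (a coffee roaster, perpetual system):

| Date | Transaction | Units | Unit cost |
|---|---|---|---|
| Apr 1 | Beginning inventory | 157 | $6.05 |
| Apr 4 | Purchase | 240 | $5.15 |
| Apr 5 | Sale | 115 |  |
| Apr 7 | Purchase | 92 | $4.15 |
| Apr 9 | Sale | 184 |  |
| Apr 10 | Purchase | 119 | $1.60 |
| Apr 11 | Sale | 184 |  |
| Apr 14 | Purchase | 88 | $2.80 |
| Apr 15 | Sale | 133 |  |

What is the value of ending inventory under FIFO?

Ending inventory = $224.00

Apr 5, 115 sold [FIFO — oldest first]: 115 @ $6.05 = $695.75
Apr 9, 184 sold [FIFO — oldest first]: 42 @ $6.05 + 142 @ $5.15 = $985.40
Apr 11, 184 sold [FIFO — oldest first]: 98 @ $5.15 + 86 @ $4.15 = $861.60
Apr 15, 133 sold [FIFO — oldest first]: 6 @ $4.15 + 119 @ $1.60 + 8 @ $2.80 = $237.70
Total COGS = $695.75 + $985.40 + $861.60 + $237.70 = $2,780.45
Ending inventory: 80 @ $2.80 = $224.00
Check: goods available $3,004.45 = COGS $2,780.45 + ending $224.00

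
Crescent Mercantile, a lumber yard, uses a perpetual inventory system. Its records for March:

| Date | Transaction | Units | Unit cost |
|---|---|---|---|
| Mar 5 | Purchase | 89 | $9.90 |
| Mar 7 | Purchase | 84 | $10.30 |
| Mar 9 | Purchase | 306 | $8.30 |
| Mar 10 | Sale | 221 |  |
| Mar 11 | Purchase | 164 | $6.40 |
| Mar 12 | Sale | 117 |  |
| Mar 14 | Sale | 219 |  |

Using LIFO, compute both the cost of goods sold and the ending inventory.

COGS = $4,484.30; ending inventory = $851.40

Mar 10, 221 sold [LIFO — newest first]: 221 @ $8.30 = $1,834.30
Mar 12, 117 sold [LIFO — newest first]: 117 @ $6.40 = $748.80
Mar 14, 219 sold [LIFO — newest first]: 47 @ $6.40 + 85 @ $8.30 + 84 @ $10.30 + 3 @ $9.90 = $1,901.20
Total COGS = $1,834.30 + $748.80 + $1,901.20 = $4,484.30
Ending inventory: 86 @ $9.90 = $851.40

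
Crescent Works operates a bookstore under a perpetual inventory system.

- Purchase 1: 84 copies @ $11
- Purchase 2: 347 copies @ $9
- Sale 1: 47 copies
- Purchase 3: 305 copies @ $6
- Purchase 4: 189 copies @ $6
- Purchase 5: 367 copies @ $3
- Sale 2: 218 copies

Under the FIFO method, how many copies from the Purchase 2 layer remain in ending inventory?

166

Sale 1 (47) [FIFO — oldest first]: 47 @ $11 = $517
Sale 2 (218) [FIFO — oldest first]: 37 @ $11 + 181 @ $9 = $2,036
Total COGS = $517 + $2,036 = $2,553
Ending inventory: 166 @ $9 + 305 @ $6 + 189 @ $6 + 367 @ $3 = $5,559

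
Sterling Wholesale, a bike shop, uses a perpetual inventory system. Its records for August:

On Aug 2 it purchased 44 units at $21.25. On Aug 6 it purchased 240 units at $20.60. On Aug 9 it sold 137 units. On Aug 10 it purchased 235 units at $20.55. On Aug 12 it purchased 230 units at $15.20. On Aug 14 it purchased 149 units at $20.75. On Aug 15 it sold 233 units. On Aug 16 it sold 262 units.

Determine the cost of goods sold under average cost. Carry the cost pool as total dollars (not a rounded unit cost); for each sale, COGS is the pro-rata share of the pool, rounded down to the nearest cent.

After Aug 2: 44 on hand, pool $935.00 (≈ $21.2500 each)
After Aug 6: 284 on hand, pool $5,879.00 (≈ $20.7007 each)
Aug 9, sell 137: 137/284 × $5,879.00 → $2,835.99
After Aug 10: 382 on hand, pool $7,872.26 (≈ $20.6080 each)
After Aug 12: 612 on hand, pool $11,368.26 (≈ $18.5756 each)
After Aug 14: 761 on hand, pool $14,460.01 (≈ $19.0013 each)
Aug 15, sell 233: 233/761 × $14,460.01 → $4,427.30
Aug 16, sell 262: 262/528 × $10,032.71 → $4,978.35
Total COGS = $2,835.99 + $4,427.30 + $4,978.35 = $12,241.64
Ending inventory (cost pool remaining) = $5,054.36
Check: goods available $17,296.00 = COGS $12,241.64 + ending $5,054.36

COGS = $12,241.64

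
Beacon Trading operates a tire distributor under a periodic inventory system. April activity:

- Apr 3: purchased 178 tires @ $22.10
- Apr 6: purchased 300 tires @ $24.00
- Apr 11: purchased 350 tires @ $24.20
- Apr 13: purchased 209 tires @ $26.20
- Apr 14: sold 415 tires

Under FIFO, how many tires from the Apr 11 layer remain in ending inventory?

350

Apr 14, 415 sold [FIFO — oldest first]: 178 @ $22.10 + 237 @ $24.00 = $9,621.80
Ending inventory: 63 @ $24.00 + 350 @ $24.20 + 209 @ $26.20 = $15,457.80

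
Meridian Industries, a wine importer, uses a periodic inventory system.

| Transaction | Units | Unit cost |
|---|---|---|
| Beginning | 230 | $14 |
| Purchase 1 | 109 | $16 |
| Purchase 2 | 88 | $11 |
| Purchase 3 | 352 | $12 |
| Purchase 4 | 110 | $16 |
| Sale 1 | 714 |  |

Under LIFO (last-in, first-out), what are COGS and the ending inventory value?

Sale 1 (714) [LIFO — newest first]: 110 @ $16 + 352 @ $12 + 88 @ $11 + 109 @ $16 + 55 @ $14 = $9,466
Ending inventory: 175 @ $14 = $2,450

COGS = $9,466; ending inventory = $2,450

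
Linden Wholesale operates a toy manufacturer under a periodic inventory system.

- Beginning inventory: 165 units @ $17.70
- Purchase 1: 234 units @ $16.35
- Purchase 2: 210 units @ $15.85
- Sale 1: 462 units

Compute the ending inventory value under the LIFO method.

Sale 1 (462) [LIFO — newest first]: 210 @ $15.85 + 234 @ $16.35 + 18 @ $17.70 = $7,473.00
Ending inventory: 147 @ $17.70 = $2,601.90
Check: goods available $10,074.90 = COGS $7,473.00 + ending $2,601.90

Ending inventory = $2,601.90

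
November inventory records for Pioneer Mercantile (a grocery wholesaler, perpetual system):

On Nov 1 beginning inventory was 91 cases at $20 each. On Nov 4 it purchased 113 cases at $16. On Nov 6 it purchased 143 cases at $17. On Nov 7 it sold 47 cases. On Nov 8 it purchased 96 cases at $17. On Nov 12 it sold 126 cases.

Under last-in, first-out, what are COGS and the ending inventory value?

COGS = $2,941; ending inventory = $4,750

Nov 7, 47 sold [LIFO — newest first]: 47 @ $17 = $799
Nov 12, 126 sold [LIFO — newest first]: 96 @ $17 + 30 @ $17 = $2,142
Total COGS = $799 + $2,142 = $2,941
Ending inventory: 91 @ $20 + 113 @ $16 + 66 @ $17 = $4,750
Check: goods available $7,691 = COGS $2,941 + ending $4,750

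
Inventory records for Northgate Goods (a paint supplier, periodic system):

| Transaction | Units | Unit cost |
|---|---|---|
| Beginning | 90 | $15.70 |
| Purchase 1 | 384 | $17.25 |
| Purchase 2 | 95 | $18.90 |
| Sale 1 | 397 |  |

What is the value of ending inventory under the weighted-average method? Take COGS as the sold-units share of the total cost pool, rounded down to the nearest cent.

Ending inventory = $2,972.22

Sale 1, sell 397: 397/569 × $9,832.50 → $6,860.28
Ending inventory (cost pool remaining) = $2,972.22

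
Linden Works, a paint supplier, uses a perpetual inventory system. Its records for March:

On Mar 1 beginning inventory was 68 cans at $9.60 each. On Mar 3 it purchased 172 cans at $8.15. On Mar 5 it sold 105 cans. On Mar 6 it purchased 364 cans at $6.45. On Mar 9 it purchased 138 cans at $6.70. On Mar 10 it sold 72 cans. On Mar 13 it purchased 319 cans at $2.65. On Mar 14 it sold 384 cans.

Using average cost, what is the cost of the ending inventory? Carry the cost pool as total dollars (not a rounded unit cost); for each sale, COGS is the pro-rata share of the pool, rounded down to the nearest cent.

After Mar 1: 68 on hand, pool $652.80 (≈ $9.6000 each)
After Mar 3: 240 on hand, pool $2,054.60 (≈ $8.5608 each)
Mar 5, sell 105: 105/240 × $2,054.60 → $898.88
After Mar 6: 499 on hand, pool $3,503.52 (≈ $7.0211 each)
After Mar 9: 637 on hand, pool $4,428.12 (≈ $6.9515 each)
Mar 10, sell 72: 72/637 × $4,428.12 → $500.50
After Mar 13: 884 on hand, pool $4,772.97 (≈ $5.3993 each)
Mar 14, sell 384: 384/884 × $4,772.97 → $2,073.32
Total COGS = $898.88 + $500.50 + $2,073.32 = $3,472.70
Ending inventory (cost pool remaining) = $2,699.65
Check: goods available $6,172.35 = COGS $3,472.70 + ending $2,699.65

Ending inventory = $2,699.65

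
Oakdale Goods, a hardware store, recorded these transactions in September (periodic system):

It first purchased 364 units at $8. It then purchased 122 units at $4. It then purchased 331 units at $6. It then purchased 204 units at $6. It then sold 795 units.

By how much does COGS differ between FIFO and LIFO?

FIFO COGS: 364 @ $8 + 122 @ $4 + 309 @ $6 = $5,254
LIFO COGS: 204 @ $6 + 331 @ $6 + 122 @ $4 + 138 @ $8 = $4,802
Difference = |$5,254 − $4,802| = $452

$452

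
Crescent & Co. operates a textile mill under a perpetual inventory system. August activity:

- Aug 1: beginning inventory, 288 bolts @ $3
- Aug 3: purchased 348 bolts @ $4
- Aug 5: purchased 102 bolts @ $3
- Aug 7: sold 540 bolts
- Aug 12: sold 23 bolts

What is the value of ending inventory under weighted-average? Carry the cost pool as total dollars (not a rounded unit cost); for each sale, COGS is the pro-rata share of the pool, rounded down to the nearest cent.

Ending inventory = $607.53

After Aug 1: 288 on hand, pool $864.00 (≈ $3.0000 each)
After Aug 3: 636 on hand, pool $2,256.00 (≈ $3.5472 each)
After Aug 5: 738 on hand, pool $2,562.00 (≈ $3.4715 each)
Aug 7, sell 540: 540/738 × $2,562.00 → $1,874.63
Aug 12, sell 23: 23/198 × $687.37 → $79.84
Total COGS = $1,874.63 + $79.84 = $1,954.47
Ending inventory (cost pool remaining) = $607.53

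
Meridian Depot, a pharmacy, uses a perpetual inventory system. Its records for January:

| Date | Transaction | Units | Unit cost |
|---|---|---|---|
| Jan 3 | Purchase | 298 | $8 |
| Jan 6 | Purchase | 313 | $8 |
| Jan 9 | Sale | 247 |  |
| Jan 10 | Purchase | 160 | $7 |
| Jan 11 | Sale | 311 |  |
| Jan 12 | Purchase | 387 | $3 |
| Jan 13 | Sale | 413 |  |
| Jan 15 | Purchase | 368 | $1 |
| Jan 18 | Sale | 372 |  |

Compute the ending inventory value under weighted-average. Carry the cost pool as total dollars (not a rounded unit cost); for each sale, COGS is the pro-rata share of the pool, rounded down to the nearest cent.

After Jan 3: 298 on hand, pool $2,384.00 (≈ $8.0000 each)
After Jan 6: 611 on hand, pool $4,888.00 (≈ $8.0000 each)
Jan 9, sell 247: 247/611 × $4,888.00 → $1,976.00
After Jan 10: 524 on hand, pool $4,032.00 (≈ $7.6947 each)
Jan 11, sell 311: 311/524 × $4,032.00 → $2,393.03
After Jan 12: 600 on hand, pool $2,799.97 (≈ $4.6666 each)
Jan 13, sell 413: 413/600 × $2,799.97 → $1,927.31
After Jan 15: 555 on hand, pool $1,240.66 (≈ $2.2354 each)
Jan 18, sell 372: 372/555 × $1,240.66 → $831.57
Total COGS = $1,976.00 + $2,393.03 + $1,927.31 + $831.57 = $7,127.91
Ending inventory (cost pool remaining) = $409.09

Ending inventory = $409.09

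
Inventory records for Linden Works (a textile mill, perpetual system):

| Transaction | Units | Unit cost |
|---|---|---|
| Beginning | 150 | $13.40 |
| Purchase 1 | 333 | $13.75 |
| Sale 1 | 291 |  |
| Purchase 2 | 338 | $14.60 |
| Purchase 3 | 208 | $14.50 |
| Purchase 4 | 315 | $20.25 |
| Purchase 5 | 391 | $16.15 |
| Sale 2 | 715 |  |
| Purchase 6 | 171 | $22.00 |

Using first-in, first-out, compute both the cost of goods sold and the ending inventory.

Sale 1 (291) [FIFO — oldest first]: 150 @ $13.40 + 141 @ $13.75 = $3,948.75
Sale 2 (715) [FIFO — oldest first]: 192 @ $13.75 + 338 @ $14.60 + 185 @ $14.50 = $10,257.30
Total COGS = $3,948.75 + $10,257.30 = $14,206.05
Ending inventory: 23 @ $14.50 + 315 @ $20.25 + 391 @ $16.15 + 171 @ $22.00 = $16,788.90

COGS = $14,206.05; ending inventory = $16,788.90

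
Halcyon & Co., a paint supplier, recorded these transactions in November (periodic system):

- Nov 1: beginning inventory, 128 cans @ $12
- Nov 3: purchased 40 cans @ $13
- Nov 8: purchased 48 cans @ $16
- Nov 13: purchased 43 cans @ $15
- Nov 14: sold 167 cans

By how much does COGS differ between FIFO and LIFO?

$322

FIFO COGS: 128 @ $12 + 39 @ $13 = $2,043
LIFO COGS: 43 @ $15 + 48 @ $16 + 40 @ $13 + 36 @ $12 = $2,365
Difference = |$2,043 − $2,365| = $322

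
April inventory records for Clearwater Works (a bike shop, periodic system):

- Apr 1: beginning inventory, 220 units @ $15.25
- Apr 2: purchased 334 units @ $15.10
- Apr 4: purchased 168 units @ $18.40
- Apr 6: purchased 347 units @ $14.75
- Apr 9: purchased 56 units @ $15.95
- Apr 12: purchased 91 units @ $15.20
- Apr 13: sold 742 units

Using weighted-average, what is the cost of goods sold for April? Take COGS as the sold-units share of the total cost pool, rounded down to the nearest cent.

Apr 13, sell 742: 742/1216 × $18,884.25 → $11,523.11
Ending inventory (cost pool remaining) = $7,361.14

COGS = $11,523.11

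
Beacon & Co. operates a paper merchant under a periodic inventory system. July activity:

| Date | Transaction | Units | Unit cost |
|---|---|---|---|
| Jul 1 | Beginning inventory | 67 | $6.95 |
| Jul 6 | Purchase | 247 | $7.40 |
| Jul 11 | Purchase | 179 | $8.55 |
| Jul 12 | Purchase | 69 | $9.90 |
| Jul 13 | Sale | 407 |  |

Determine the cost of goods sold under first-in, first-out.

COGS = $3,088.60

Jul 13, 407 sold [FIFO — oldest first]: 67 @ $6.95 + 247 @ $7.40 + 93 @ $8.55 = $3,088.60
Ending inventory: 86 @ $8.55 + 69 @ $9.90 = $1,418.40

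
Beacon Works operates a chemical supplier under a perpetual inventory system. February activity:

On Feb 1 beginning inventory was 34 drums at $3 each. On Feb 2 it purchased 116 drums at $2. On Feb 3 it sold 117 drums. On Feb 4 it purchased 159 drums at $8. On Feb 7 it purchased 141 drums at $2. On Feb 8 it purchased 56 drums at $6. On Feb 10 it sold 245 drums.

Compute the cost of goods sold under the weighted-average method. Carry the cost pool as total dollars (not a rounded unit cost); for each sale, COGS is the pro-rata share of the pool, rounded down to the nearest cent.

COGS = $1,497.15

After Feb 1: 34 on hand, pool $102.00 (≈ $3.0000 each)
After Feb 2: 150 on hand, pool $334.00 (≈ $2.2267 each)
Feb 3, sell 117: 117/150 × $334.00 → $260.52
After Feb 4: 192 on hand, pool $1,345.48 (≈ $7.0077 each)
After Feb 7: 333 on hand, pool $1,627.48 (≈ $4.8873 each)
After Feb 8: 389 on hand, pool $1,963.48 (≈ $5.0475 each)
Feb 10, sell 245: 245/389 × $1,963.48 → $1,236.63
Total COGS = $260.52 + $1,236.63 = $1,497.15
Ending inventory (cost pool remaining) = $726.85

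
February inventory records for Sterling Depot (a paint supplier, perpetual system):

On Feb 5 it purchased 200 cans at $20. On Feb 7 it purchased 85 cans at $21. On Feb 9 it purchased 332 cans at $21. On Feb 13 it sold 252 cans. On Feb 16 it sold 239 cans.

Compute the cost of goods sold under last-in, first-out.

Feb 13, 252 sold [LIFO — newest first]: 252 @ $21 = $5,292
Feb 16, 239 sold [LIFO — newest first]: 80 @ $21 + 85 @ $21 + 74 @ $20 = $4,945
Total COGS = $5,292 + $4,945 = $10,237
Ending inventory: 126 @ $20 = $2,520
Check: goods available $12,757 = COGS $10,237 + ending $2,520

COGS = $10,237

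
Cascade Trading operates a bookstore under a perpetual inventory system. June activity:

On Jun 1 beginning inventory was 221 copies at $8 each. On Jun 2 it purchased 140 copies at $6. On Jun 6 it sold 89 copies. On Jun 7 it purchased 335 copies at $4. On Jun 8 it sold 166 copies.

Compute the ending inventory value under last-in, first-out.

Ending inventory = $2,750

Jun 6, 89 sold [LIFO — newest first]: 89 @ $6 = $534
Jun 8, 166 sold [LIFO — newest first]: 166 @ $4 = $664
Total COGS = $534 + $664 = $1,198
Ending inventory: 221 @ $8 + 51 @ $6 + 169 @ $4 = $2,750
Check: goods available $3,948 = COGS $1,198 + ending $2,750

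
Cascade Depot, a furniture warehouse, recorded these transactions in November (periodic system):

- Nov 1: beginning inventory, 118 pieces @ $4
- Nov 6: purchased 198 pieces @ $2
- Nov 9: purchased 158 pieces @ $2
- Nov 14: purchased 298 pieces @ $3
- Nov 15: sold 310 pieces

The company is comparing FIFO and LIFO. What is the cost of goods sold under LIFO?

COGS = $918

FIFO COGS: 118 @ $4 + 192 @ $2 = $856
LIFO COGS: 298 @ $3 + 12 @ $2 = $918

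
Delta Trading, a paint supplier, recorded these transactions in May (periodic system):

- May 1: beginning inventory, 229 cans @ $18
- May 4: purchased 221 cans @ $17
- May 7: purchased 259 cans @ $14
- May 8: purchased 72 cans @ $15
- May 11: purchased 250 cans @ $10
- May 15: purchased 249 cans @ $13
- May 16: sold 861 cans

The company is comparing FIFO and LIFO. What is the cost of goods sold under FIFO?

COGS = $13,385

FIFO COGS: 229 @ $18 + 221 @ $17 + 259 @ $14 + 72 @ $15 + 80 @ $10 = $13,385
LIFO COGS: 249 @ $13 + 250 @ $10 + 72 @ $15 + 259 @ $14 + 31 @ $17 = $10,970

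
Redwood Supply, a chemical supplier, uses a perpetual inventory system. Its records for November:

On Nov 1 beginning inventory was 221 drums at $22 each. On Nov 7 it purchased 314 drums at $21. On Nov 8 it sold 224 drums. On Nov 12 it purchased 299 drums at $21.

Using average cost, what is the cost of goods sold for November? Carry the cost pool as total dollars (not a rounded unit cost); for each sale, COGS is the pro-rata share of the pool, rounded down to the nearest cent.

After Nov 1: 221 on hand, pool $4,862.00 (≈ $22.0000 each)
After Nov 7: 535 on hand, pool $11,456.00 (≈ $21.4131 each)
Nov 8, sell 224: 224/535 × $11,456.00 → $4,796.53
After Nov 12: 610 on hand, pool $12,938.47 (≈ $21.2106 each)
Ending inventory (cost pool remaining) = $12,938.47
Check: goods available $17,735.00 = COGS $4,796.53 + ending $12,938.47

COGS = $4,796.53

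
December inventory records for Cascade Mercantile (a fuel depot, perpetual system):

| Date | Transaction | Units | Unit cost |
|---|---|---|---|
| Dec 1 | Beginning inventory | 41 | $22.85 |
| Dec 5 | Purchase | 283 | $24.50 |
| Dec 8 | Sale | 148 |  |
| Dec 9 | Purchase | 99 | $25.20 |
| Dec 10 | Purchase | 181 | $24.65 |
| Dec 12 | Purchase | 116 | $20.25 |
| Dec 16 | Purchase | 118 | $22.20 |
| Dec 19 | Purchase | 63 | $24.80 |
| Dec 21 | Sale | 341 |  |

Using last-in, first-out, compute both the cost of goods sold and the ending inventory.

Dec 8, 148 sold [LIFO — newest first]: 148 @ $24.50 = $3,626.00
Dec 21, 341 sold [LIFO — newest first]: 63 @ $24.80 + 118 @ $22.20 + 116 @ $20.25 + 44 @ $24.65 = $7,615.60
Total COGS = $3,626.00 + $7,615.60 = $11,241.60
Ending inventory: 41 @ $22.85 + 135 @ $24.50 + 99 @ $25.20 + 137 @ $24.65 = $10,116.20
Check: goods available $21,357.80 = COGS $11,241.60 + ending $10,116.20

COGS = $11,241.60; ending inventory = $10,116.20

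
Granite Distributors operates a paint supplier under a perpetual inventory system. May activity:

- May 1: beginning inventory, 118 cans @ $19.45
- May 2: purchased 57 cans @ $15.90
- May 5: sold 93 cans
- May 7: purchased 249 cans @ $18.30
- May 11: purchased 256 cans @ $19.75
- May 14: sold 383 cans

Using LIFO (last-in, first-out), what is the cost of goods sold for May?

COGS = $8,986.60

May 5, 93 sold [LIFO — newest first]: 57 @ $15.90 + 36 @ $19.45 = $1,606.50
May 14, 383 sold [LIFO — newest first]: 256 @ $19.75 + 127 @ $18.30 = $7,380.10
Total COGS = $1,606.50 + $7,380.10 = $8,986.60
Ending inventory: 82 @ $19.45 + 122 @ $18.30 = $3,827.50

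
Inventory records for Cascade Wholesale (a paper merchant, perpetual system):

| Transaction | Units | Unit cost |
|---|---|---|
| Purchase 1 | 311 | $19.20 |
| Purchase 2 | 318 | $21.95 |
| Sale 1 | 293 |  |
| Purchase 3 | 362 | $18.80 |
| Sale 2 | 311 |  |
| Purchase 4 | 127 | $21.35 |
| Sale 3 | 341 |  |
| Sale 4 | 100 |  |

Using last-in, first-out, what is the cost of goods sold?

COGS = $21,066.75

Sale 1 (293) [LIFO — newest first]: 293 @ $21.95 = $6,431.35
Sale 2 (311) [LIFO — newest first]: 311 @ $18.80 = $5,846.80
Sale 3 (341) [LIFO — newest first]: 127 @ $21.35 + 51 @ $18.80 + 25 @ $21.95 + 138 @ $19.20 = $6,868.60
Sale 4 (100) [LIFO — newest first]: 100 @ $19.20 = $1,920.00
Total COGS = $6,431.35 + $5,846.80 + $6,868.60 + $1,920.00 = $21,066.75
Ending inventory: 73 @ $19.20 = $1,401.60
Check: goods available $22,468.35 = COGS $21,066.75 + ending $1,401.60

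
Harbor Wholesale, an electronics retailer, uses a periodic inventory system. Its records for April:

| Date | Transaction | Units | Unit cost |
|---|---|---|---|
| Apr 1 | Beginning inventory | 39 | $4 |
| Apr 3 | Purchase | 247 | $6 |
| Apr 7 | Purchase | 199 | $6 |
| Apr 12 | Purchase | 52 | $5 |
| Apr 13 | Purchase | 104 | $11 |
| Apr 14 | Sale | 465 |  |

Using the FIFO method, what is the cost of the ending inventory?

Apr 14, 465 sold [FIFO — oldest first]: 39 @ $4 + 247 @ $6 + 179 @ $6 = $2,712
Ending inventory: 20 @ $6 + 52 @ $5 + 104 @ $11 = $1,524

Ending inventory = $1,524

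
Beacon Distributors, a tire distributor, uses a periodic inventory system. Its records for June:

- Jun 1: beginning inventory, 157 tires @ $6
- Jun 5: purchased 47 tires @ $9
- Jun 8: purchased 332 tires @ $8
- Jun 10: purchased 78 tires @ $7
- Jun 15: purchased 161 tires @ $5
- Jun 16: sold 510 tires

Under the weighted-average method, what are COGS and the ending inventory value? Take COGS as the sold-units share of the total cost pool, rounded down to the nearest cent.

COGS = $3,535.12; ending inventory = $1,836.88

Jun 16, sell 510: 510/775 × $5,372.00 → $3,535.12
Ending inventory (cost pool remaining) = $1,836.88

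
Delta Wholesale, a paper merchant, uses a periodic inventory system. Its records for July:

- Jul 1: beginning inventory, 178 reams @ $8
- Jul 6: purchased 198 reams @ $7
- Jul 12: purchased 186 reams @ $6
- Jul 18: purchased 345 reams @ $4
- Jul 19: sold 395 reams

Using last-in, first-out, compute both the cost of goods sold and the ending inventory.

Jul 19, 395 sold [LIFO — newest first]: 345 @ $4 + 50 @ $6 = $1,680
Ending inventory: 178 @ $8 + 198 @ $7 + 136 @ $6 = $3,626
Check: goods available $5,306 = COGS $1,680 + ending $3,626

COGS = $1,680; ending inventory = $3,626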